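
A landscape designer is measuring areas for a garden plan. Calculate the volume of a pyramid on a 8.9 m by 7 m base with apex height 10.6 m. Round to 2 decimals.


Shape: rectangular pyramid
Base: 8.9 m x 7 m, Height h = 10.6 m
Formula: V = (1/3) * base_area * h
base_area = 8.9 * 7 = 62.3
base_area * h = 62.3 * 10.6 = 660.38
V = 660.38 / 3
V = 220.13
220.13 m^3


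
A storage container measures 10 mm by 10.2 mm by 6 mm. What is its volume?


Shape: rectangular prism
l = 10 mm, w = 10.2 mm, h = 6 mm
Formula: V = l * w * h
V = 10 * 10.2 * 6
V = 102 * 6
V = 612
612 mm^3


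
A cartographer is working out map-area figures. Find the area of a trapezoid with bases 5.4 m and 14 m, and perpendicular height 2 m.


Shape: trapezoid
Parallel sides a = 5.4 m, b = 14 m; Height h = 2 m
Formula: A = (a + b) * h / 2
a + b = 5.4 + 14 = 19.4
A = 19.4 * 2 / 2
A = 38.8 / 2
A = 19.4
19.4 m^2


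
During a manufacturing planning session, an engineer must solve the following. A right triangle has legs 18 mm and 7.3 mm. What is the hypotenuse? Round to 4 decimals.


Shape: right triangle
Legs a = 18 mm, b = 7.3 mm
Formula: c = sqrt(a^2 + b^2)
a^2 = 324, b^2 = 53.29
a^2 + b^2 = 377.29
c = sqrt(377.29)
c = 19.424
19.424 mm


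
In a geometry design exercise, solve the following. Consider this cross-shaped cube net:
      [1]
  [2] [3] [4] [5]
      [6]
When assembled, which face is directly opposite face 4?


Net: cross layout. Take square 3 as the base (bottom).
Fold the four squares in the horizontal row up around 3: 2 -> left, 4 -> right, 5 wraps to the top.
Fold 1 and 6 up from 3: 1 -> back, 6 -> front.
Opposite pairs are therefore: (1, 6), (2, 4), (3, 5).
Face 4 is opposite face 2.
face 2


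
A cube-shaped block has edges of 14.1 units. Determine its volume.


Shape: cube
Side s = 14.1 units
Formula: V = s^3
V = 14.1 * 14.1 * 14.1
V = 198.81 * 14.1
V = 2803.221
2803.221 units^3


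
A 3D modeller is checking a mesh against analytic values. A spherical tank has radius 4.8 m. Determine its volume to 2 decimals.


Shape: sphere
Radius r = 4.8 m
Formula: V = (4/3) * pi * r^3
r^3 = 110.592
(4/3) * 110.592 = 147.456
V = 147.456 * pi
V = 463.25
463.25 m^3


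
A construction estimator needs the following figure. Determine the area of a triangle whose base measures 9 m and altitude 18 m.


Shape: triangle
Base b = 9 m, Height h = 18 m
Formula: A = (1/2) * b * h
A = 0.5 * 9 * 18
A = 0.5 * 162
A = 81
81 m^2


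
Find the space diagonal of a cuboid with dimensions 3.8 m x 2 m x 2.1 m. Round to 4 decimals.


Shape: rectangular box (space diagonal)
l = 3.8 m, w = 2 m, h = 2.1 m
Visualize: the diagonal of the base, then a right triangle with that diagonal and the height.
Formula: d = sqrt(l^2 + w^2 + h^2)
l^2 + w^2 + h^2 = 14.44 + 4 + 4.41 = 22.85
d = sqrt(22.85)
d = 4.7802
4.7802 m


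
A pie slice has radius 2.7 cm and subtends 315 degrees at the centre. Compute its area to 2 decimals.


Shape: circular sector
Radius r = 2.7 cm, Angle = 315 degrees
Formula: A = (angle/360) * pi * r^2
r^2 = 7.29
Fraction of circle = 315/360
A = (315/360) * pi * 7.29
A = 6.37875 * pi
A = 20.04
20.04 cm^2


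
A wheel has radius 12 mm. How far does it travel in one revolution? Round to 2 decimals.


Shape: circle
Radius r = 12 mm
Formula: C = 2 * pi * r
C = 2 * pi * 12
C = 24 * pi
C = 75.4
75.4 mm


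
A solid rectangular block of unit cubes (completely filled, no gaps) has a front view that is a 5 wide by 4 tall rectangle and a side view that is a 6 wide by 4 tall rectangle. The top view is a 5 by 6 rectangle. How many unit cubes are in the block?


Orthographic views of a solid rectangular block:
Front view 5 x 4 -> length = 5, height = 4
Side view 6 x 4 -> width = 6, height = 4 (consistent)
Top view 5 x 6 -> confirms length = 5, width = 6
The block is 5 x 6 x 4.
Total unit cubes = 5 * 6 * 4 = 120
120 unit cubes


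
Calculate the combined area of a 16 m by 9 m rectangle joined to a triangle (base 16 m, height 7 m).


Composite shape: rectangle + triangle
Rectangle area = 16 * 9 = 144
Triangle area = 0.5 * 16 * 7 = 56
Total = 144 + 56
Total = 200
200 m^2


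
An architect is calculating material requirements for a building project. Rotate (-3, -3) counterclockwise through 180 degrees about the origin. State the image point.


Transformation: rotation about the origin
Original point: (-3, -3)
Rule for 180 deg: (x, y) -> (-x, -y)
Apply: (-3, -3) -> (3, 3)
(3, 3)


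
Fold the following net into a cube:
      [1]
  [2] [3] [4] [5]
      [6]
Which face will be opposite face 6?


Net: cross layout. Take square 3 as the base (bottom).
Fold the four squares in the horizontal row up around 3: 2 -> left, 4 -> right, 5 wraps to the top.
Fold 1 and 6 up from 3: 1 -> back, 6 -> front.
Opposite pairs are therefore: (1, 6), (2, 4), (3, 5).
Face 6 is opposite face 1.
face 1


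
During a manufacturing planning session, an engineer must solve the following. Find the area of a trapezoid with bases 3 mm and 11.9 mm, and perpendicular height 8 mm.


Shape: trapezoid
Parallel sides a = 3 mm, b = 11.9 mm; Height h = 8 mm
Formula: A = (a + b) * h / 2
a + b = 3 + 11.9 = 14.9
A = 14.9 * 8 / 2
A = 119.2 / 2
A = 59.6
59.6 mm^2


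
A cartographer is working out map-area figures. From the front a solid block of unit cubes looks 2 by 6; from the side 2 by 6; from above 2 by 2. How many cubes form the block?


Orthographic views of a solid rectangular block:
Front view 2 x 6 -> length = 2, height = 6
Side view 2 x 6 -> width = 2, height = 6 (consistent)
Top view 2 x 2 -> confirms length = 2, width = 2
The block is 2 x 2 x 6.
Total unit cubes = 2 * 2 * 6 = 24
24 unit cubes


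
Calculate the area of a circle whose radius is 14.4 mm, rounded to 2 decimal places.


Shape: circle
Radius r = 14.4 mm
Formula: A = pi * r^2
r^2 = 14.4^2 = 207.36
A = pi * 207.36
A = 651.44
651.44 mm^2


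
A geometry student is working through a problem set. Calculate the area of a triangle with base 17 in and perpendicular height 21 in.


Shape: triangle
Base b = 17 in, Height h = 21 in
Formula: A = (1/2) * b * h
A = 0.5 * 17 * 21
A = 0.5 * 357
A = 178.5
178.5 in^2


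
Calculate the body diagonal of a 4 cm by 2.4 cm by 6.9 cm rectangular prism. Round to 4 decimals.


Shape: rectangular box (space diagonal)
l = 4 cm, w = 2.4 cm, h = 6.9 cm
Visualize: the diagonal of the base, then a right triangle with that diagonal and the height.
Formula: d = sqrt(l^2 + w^2 + h^2)
l^2 + w^2 + h^2 = 16 + 5.76 + 47.61 = 69.37
d = sqrt(69.37)
d = 8.3289
8.3289 cm


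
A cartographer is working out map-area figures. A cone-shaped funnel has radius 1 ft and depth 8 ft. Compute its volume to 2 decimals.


Shape: cone
Radius r = 1 ft, Height h = 8 ft
Formula: V = (1/3) * pi * r^2 * h
r^2 = 1
pi * r^2 * h = pi * 1 * 8 = 8 * pi
V = 8 * pi / 3
V = 8.38
8.38 ft^3


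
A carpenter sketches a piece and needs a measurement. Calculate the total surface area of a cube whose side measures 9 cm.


Shape: cube
Side s = 9 cm
A cube has 6 square faces.
Formula: SA = 6 * s^2
s^2 = 81
SA = 6 * 81
SA = 486
486 cm^2


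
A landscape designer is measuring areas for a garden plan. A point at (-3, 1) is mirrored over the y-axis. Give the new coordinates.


Transformation: reflection
Original point: (-3, 1)
Rule for reflection over the y-axis: (x, y) -> (-x, y)
Apply: (-3, 1) -> (3, 1)
(3, 1)


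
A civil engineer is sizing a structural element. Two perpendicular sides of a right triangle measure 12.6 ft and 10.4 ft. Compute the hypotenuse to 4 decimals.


Shape: right triangle
Legs a = 12.6 ft, b = 10.4 ft
Formula: c = sqrt(a^2 + b^2)
a^2 = 158.76, b^2 = 108.16
a^2 + b^2 = 266.92
c = sqrt(266.92)
c = 16.3377
16.3377 ft


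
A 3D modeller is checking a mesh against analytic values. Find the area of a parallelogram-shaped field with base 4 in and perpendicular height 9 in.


Shape: parallelogram
Base b = 4 in, Height h = 9 in
Formula: A = b * h
A = 4 * 9
A = 36
36 in^2


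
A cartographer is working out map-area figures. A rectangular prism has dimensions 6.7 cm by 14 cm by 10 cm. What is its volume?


Shape: rectangular prism
l = 6.7 cm, w = 14 cm, h = 10 cm
Formula: V = l * w * h
V = 6.7 * 14 * 10
V = 93.8 * 10
V = 938
938 cm^3


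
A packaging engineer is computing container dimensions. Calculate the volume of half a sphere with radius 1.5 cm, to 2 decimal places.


Shape: hemisphere (half of a sphere)
Radius r = 1.5 cm
Formula: V = (1/2) * (4/3) * pi * r^3 = (2/3) * pi * r^3
r^3 = 3.375
(2/3) * 3.375 = 2.25
V = 2.25 * pi
V = 7.07
7.07 cm^3


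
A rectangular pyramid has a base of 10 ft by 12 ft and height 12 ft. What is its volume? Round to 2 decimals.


Shape: rectangular pyramid
Base: 10 ft x 12 ft, Height h = 12 ft
Formula: V = (1/3) * base_area * h
base_area = 10 * 12 = 120
base_area * h = 120 * 12 = 1440
V = 1440 / 3
V = 480
480 ft^3


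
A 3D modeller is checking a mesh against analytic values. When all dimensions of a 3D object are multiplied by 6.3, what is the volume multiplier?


Linear scale factor k = 6.3
Rule: under a linear scaling by k, volumes scale by k^3.
k^3 = 6.3 * 6.3 * 6.3
k^3 = 39.69 * 6.3
k^3 = 250.047
Volume scales by a factor of 250.047.
250.047 (dimensionless)


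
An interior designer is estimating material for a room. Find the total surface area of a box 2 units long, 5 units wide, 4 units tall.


Shape: rectangular prism
l = 2 units, w = 5 units, h = 4 units
Formula: SA = 2(lw + lh + wh)
lw = 10, lh = 8, wh = 20
lw + lh + wh = 38
SA = 2 * 38
SA = 76
76 units^2


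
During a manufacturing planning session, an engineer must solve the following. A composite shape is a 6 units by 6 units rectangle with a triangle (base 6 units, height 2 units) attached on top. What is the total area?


Composite shape: rectangle + triangle
Rectangle area = 6 * 6 = 36
Triangle area = 0.5 * 6 * 2 = 6
Total = 36 + 6
Total = 42
42 units^2


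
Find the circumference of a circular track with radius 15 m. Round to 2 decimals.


Shape: circle
Radius r = 15 m
Formula: C = 2 * pi * r
C = 2 * pi * 15
C = 30 * pi
C = 94.25
94.25 m


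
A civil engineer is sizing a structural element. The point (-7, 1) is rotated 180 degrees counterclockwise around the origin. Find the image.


Transformation: rotation about the origin
Original point: (-7, 1)
Rule for 180 deg: (x, y) -> (-x, -y)
Apply: (-7, 1) -> (7, -1)
(7, -1)


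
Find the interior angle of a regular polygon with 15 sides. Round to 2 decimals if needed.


Shape: regular pentadecagon (15 sides)
Formula: interior angle = (n - 2) * 180 / n
(n - 2) = 13
(n - 2) * 180 = 2340
angle = 2340 / 15
angle = 156
156 degrees


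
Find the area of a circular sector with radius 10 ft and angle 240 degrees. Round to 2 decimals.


Shape: circular sector
Radius r = 10 ft, Angle = 240 degrees
Formula: A = (angle/360) * pi * r^2
r^2 = 100
Fraction of circle = 240/360
A = (240/360) * pi * 100
A = 66.666667 * pi
A = 209.44
209.44 ft^2


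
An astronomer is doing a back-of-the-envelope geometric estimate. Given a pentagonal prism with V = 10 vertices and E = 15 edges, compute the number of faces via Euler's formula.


Polyhedron: pentagonal prism
Euler's formula for convex polyhedra: V - E + F = 2
Given: V = 10 vertices and E = 15 edges
Solve for F:
F = 2 + E - V = 2 + 15 - 10 = 7
7 faces


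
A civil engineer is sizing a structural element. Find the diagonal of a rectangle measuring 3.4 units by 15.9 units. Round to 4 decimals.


Shape: rectangle (diagonal via Pythagoras)
Sides: 3.4 units and 15.9 units
Formula: d = sqrt(l^2 + w^2)
l^2 = 11.56, w^2 = 252.81
l^2 + w^2 = 264.37
d = sqrt(264.37)
d = 16.2595
16.2595 units


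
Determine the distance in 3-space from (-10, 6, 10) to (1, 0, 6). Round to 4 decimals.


3D distance between two points
P1 = (-10, 6, 10), P2 = (1, 0, 6)
Formula: d = sqrt((x2-x1)^2 + (y2-y1)^2 + (z2-z1)^2)
dx = 1 - -10 = 11
dy = 0 - 6 = -6
dz = 6 - 10 = -4
dx^2 + dy^2 + dz^2 = 121 + 36 + 16 = 173
d = sqrt(173)
d = 13.1529
13.1529 units


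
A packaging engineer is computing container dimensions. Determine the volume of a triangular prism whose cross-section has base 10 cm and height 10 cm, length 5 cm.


Shape: triangular prism
Triangle base = 10 cm, triangle height = 10 cm, prism length L = 5 cm
Formula: V = (1/2 * b * h_tri) * L
Cross-section area = 0.5 * 10 * 10 = 50
V = 50 * 5
V = 250
250 cm^3


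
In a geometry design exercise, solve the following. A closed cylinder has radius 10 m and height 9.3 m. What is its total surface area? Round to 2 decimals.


Shape: closed cylinder
Radius r = 10 m, Height h = 9.3 m
Formula: SA = 2*pi*r^2 + 2*pi*r*h = 2*pi*r*(r + h)
r + h = 19.3
2 * r * (r + h) = 2 * 10 * 19.3 = 386
SA = 386 * pi
SA = 1212.65
1212.65 m^2


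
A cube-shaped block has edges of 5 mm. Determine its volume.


Shape: cube
Side s = 5 mm
Formula: V = s^3
V = 5 * 5 * 5
V = 25 * 5
V = 125
125 mm^3


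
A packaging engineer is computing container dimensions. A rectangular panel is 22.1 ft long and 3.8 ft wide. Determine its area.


Shape: rectangle
Length l = 22.1 ft, Width w = 3.8 ft
Formula: A = l * w
A = 22.1 * 3.8
A = 83.98
83.98 ft^2


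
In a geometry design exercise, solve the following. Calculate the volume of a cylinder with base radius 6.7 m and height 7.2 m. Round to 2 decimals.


Shape: cylinder
Radius r = 6.7 m, Height h = 7.2 m
Formula: V = pi * r^2 * h
r^2 = 44.89
V = pi * 44.89 * 7.2
V = 323.208 * pi
V = 1015.39
1015.39 m^3


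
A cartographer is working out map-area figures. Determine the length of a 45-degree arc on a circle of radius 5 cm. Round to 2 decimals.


Shape: circular arc
Radius r = 5 cm, Angle = 45 degrees
Formula: L = (angle/360) * 2 * pi * r
2 * pi * r = 10 * pi
L = (45/360) * 10 * pi
L = 1.25 * pi
L = 3.93
3.93 cm


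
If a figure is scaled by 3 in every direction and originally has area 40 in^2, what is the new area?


Linear scale factor k = 3
Original area = 40 in^2
Rule: under a linear scaling by k, areas scale by k^2.
k^2 = 3^2 = 9
New area = 40 * 9
New area = 360
360 in^2


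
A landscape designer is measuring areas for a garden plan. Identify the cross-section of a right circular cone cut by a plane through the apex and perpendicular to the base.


Solid: right circular cone
Cutting plane: through the apex and perpendicular to the base
Visualize the intersection of the plane with the solid's surface.
The boundary of the cut region is a isosceles triangle.
isosceles triangle


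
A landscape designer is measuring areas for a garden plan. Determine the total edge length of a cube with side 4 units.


Shape: cube
Side s = 4 units
A cube has 12 edges, all equal.
Formula: total edge length = 12 * s
Total = 12 * 4
Total = 48
48 units


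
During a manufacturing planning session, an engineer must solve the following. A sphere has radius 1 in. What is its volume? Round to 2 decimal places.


Shape: sphere
Radius r = 1 in
Formula: V = (4/3) * pi * r^3
r^3 = 1
(4/3) * 1 = 1.333333
V = 1.333333 * pi
V = 4.19
4.19 in^3


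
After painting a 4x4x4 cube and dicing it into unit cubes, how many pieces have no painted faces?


Large cube: 4 x 4 x 4, cut into unit cubes.
n = 4, so n - 2 = 2
Unpainted cubes form the interior (n - 2)^3 block.
(n - 2)^3 = 2^3 = 8
8 unit cubes


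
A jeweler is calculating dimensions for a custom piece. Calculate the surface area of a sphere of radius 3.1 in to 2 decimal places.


Shape: sphere
Radius r = 3.1 in
Formula: SA = 4 * pi * r^2
r^2 = 9.61
SA = 4 * pi * 9.61
SA = 38.44 * pi
SA = 120.76
120.76 in^2


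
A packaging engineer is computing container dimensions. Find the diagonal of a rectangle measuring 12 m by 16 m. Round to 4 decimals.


Shape: rectangle (diagonal via Pythagoras)
Sides: 12 m and 16 m
Formula: d = sqrt(l^2 + w^2)
l^2 = 144, w^2 = 256
l^2 + w^2 = 400
d = sqrt(400)
d = 20.0
20 m


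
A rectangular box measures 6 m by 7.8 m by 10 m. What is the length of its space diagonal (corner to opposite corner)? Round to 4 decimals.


Shape: rectangular box (space diagonal)
l = 6 m, w = 7.8 m, h = 10 m
Visualize: the diagonal of the base, then a right triangle with that diagonal and the height.
Formula: d = sqrt(l^2 + w^2 + h^2)
l^2 + w^2 + h^2 = 36 + 60.84 + 100 = 196.84
d = sqrt(196.84)
d = 14.03
14.03 m


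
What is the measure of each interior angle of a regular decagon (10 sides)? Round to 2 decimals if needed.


Shape: regular decagon (10 sides)
Formula: interior angle = (n - 2) * 180 / n
(n - 2) = 8
(n - 2) * 180 = 1440
angle = 1440 / 10
angle = 144
144 degrees


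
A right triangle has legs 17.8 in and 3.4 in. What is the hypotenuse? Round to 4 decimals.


Shape: right triangle
Legs a = 17.8 in, b = 3.4 in
Formula: c = sqrt(a^2 + b^2)
a^2 = 316.84, b^2 = 11.56
a^2 + b^2 = 328.4
c = sqrt(328.4)
c = 18.1218
18.1218 in


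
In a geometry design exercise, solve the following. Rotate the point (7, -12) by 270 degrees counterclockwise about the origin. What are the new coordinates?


Transformation: rotation about the origin
Original point: (7, -12)
Rule for 270 deg counterclockwise: (x, y) -> (y, -x)
Apply: (7, -12) -> (-12, -7)
(-12, -7)


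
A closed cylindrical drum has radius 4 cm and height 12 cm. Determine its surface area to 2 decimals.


Shape: closed cylinder
Radius r = 4 cm, Height h = 12 cm
Formula: SA = 2*pi*r^2 + 2*pi*r*h = 2*pi*r*(r + h)
r + h = 16
2 * r * (r + h) = 2 * 4 * 16 = 128
SA = 128 * pi
SA = 402.12
402.12 cm^2


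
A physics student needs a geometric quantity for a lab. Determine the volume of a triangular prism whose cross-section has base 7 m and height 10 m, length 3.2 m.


Shape: triangular prism
Triangle base = 7 m, triangle height = 10 m, prism length L = 3.2 m
Formula: V = (1/2 * b * h_tri) * L
Cross-section area = 0.5 * 7 * 10 = 35
V = 35 * 3.2
V = 112
112 m^3


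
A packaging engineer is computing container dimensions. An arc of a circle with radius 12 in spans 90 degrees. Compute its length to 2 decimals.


Shape: circular arc
Radius r = 12 in, Angle = 90 degrees
Formula: L = (angle/360) * 2 * pi * r
2 * pi * r = 24 * pi
L = (90/360) * 24 * pi
L = 6 * pi
L = 18.85
18.85 in


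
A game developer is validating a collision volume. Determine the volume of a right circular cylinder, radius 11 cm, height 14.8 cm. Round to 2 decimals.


Shape: cylinder
Radius r = 11 cm, Height h = 14.8 cm
Formula: V = pi * r^2 * h
r^2 = 121
V = pi * 121 * 14.8
V = 1790.8 * pi
V = 5625.96
5625.96 cm^3


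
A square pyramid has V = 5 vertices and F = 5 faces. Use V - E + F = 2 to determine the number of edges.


Polyhedron: square pyramid
Euler's formula for convex polyhedra: V - E + F = 2
Given: V = 5 vertices and F = 5 faces
Solve for E:
E = V + F - 2 = 5 + 5 - 2 = 8
8 edges


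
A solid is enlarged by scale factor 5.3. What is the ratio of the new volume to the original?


Linear scale factor k = 5.3
Rule: under a linear scaling by k, volumes scale by k^3.
k^3 = 5.3 * 5.3 * 5.3
k^3 = 28.09 * 5.3
k^3 = 148.877
Volume scales by a factor of 148.877.
148.877 (dimensionless)


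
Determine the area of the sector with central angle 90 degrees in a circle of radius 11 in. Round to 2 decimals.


Shape: circular sector
Radius r = 11 in, Angle = 90 degrees
Formula: A = (angle/360) * pi * r^2
r^2 = 121
Fraction of circle = 90/360
A = (90/360) * pi * 121
A = 30.25 * pi
A = 95.03
95.03 in^2


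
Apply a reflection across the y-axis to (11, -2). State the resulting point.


Transformation: reflection
Original point: (11, -2)
Rule for reflection over the y-axis: (x, y) -> (-x, y)
Apply: (11, -2) -> (-11, -2)
(-11, -2)


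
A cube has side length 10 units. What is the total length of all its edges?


Shape: cube
Side s = 10 units
A cube has 12 edges, all equal.
Formula: total edge length = 12 * s
Total = 12 * 10
Total = 120
120 units


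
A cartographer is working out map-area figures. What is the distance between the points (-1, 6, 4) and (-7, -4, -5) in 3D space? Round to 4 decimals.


3D distance between two points
P1 = (-1, 6, 4), P2 = (-7, -4, -5)
Formula: d = sqrt((x2-x1)^2 + (y2-y1)^2 + (z2-z1)^2)
dx = -7 - -1 = -6
dy = -4 - 6 = -10
dz = -5 - 4 = -9
dx^2 + dy^2 + dz^2 = 36 + 100 + 81 = 217
d = sqrt(217)
d = 14.7309
14.7309 units


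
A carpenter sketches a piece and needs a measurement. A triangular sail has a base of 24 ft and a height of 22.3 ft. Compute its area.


Shape: triangle
Base b = 24 ft, Height h = 22.3 ft
Formula: A = (1/2) * b * h
A = 0.5 * 24 * 22.3
A = 0.5 * 535.2
A = 267.6
267.6 ft^2


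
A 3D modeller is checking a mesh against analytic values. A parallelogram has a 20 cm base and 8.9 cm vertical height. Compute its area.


Shape: parallelogram
Base b = 20 cm, Height h = 8.9 cm
Formula: A = b * h
A = 20 * 8.9
A = 178
178 cm^2


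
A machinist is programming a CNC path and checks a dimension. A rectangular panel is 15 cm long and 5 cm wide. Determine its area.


Shape: rectangle
Length l = 15 cm, Width w = 5 cm
Formula: A = l * w
A = 15 * 5
A = 75
75 cm^2


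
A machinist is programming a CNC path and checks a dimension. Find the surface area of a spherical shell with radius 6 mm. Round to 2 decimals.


Shape: sphere
Radius r = 6 mm
Formula: SA = 4 * pi * r^2
r^2 = 36
SA = 4 * pi * 36
SA = 144 * pi
SA = 452.39
452.39 mm^2


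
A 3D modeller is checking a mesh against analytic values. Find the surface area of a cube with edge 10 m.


Shape: cube
Side s = 10 m
A cube has 6 square faces.
Formula: SA = 6 * s^2
s^2 = 100
SA = 6 * 100
SA = 600
600 m^2


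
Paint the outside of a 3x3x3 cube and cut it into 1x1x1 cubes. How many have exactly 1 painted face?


Large cube: 3 x 3 x 3, cut into unit cubes.
n = 3, so n - 2 = 1
Cubes with 1 painted face lie in the interior of each face.
A cube has 6 faces; each contributes (n - 2)^2 = 1 such cubes.
Count = 6 * 1 = 6
6 unit cubes


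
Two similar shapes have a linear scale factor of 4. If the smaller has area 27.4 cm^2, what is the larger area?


Linear scale factor k = 4
Original area = 27.4 cm^2
Rule: under a linear scaling by k, areas scale by k^2.
k^2 = 4^2 = 16
New area = 27.4 * 16
New area = 438.4
438.4 cm^2


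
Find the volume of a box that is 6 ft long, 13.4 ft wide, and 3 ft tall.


Shape: rectangular prism
l = 6 ft, w = 13.4 ft, h = 3 ft
Formula: V = l * w * h
V = 6 * 13.4 * 3
V = 80.4 * 3
V = 241.2
241.2 ft^3


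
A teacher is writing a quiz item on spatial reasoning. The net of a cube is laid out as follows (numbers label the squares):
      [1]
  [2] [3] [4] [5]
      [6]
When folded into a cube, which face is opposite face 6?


Net: cross layout. Take square 3 as the base (bottom).
Fold the four squares in the horizontal row up around 3: 2 -> left, 4 -> right, 5 wraps to the top.
Fold 1 and 6 up from 3: 1 -> back, 6 -> front.
Opposite pairs are therefore: (1, 6), (2, 4), (3, 5).
Face 6 is opposite face 1.
face 1


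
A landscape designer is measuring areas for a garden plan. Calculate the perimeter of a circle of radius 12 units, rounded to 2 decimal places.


Shape: circle
Radius r = 12 units
Formula: C = 2 * pi * r
C = 2 * pi * 12
C = 24 * pi
C = 75.4
75.4 units


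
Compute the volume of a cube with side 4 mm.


Shape: cube
Side s = 4 mm
Formula: V = s^3
V = 4 * 4 * 4
V = 16 * 4
V = 64
64 mm^3


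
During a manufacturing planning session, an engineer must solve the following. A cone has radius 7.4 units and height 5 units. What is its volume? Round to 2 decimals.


Shape: cone
Radius r = 7.4 units, Height h = 5 units
Formula: V = (1/3) * pi * r^2 * h
r^2 = 54.76
pi * r^2 * h = pi * 54.76 * 5 = 273.8 * pi
V = 273.8 * pi / 3
V = 286.72
286.72 units^3


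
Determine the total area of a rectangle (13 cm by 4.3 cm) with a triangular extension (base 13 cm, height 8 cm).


Composite shape: rectangle + triangle
Rectangle area = 13 * 4.3 = 55.9
Triangle area = 0.5 * 13 * 8 = 52
Total = 55.9 + 52
Total = 107.9
107.9 cm^2


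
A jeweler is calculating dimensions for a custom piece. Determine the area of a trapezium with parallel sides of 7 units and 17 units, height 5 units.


Shape: trapezoid
Parallel sides a = 7 units, b = 17 units; Height h = 5 units
Formula: A = (a + b) * h / 2
a + b = 7 + 17 = 24
A = 24 * 5 / 2
A = 120 / 2
A = 60
60 units^2


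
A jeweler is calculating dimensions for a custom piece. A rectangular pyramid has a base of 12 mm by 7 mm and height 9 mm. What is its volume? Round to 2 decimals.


Shape: rectangular pyramid
Base: 12 mm x 7 mm, Height h = 9 mm
Formula: V = (1/3) * base_area * h
base_area = 12 * 7 = 84
base_area * h = 84 * 9 = 756
V = 756 / 3
V = 252
252 mm^3


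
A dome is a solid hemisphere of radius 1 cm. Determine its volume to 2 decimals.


Shape: hemisphere (half of a sphere)
Radius r = 1 cm
Formula: V = (1/2) * (4/3) * pi * r^3 = (2/3) * pi * r^3
r^3 = 1
(2/3) * 1 = 0.666667
V = 0.666667 * pi
V = 2.09
2.09 cm^3


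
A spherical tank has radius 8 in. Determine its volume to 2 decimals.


Shape: sphere
Radius r = 8 in
Formula: V = (4/3) * pi * r^3
r^3 = 512
(4/3) * 512 = 682.666667
V = 682.666667 * pi
V = 2144.66
2144.66 in^3


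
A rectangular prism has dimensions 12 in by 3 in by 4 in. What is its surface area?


Shape: rectangular prism
l = 12 in, w = 3 in, h = 4 in
Formula: SA = 2(lw + lh + wh)
lw = 36, lh = 48, wh = 12
lw + lh + wh = 96
SA = 2 * 96
SA = 192
192 in^2


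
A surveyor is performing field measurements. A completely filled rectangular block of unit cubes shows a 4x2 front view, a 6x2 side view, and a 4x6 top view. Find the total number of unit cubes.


Orthographic views of a solid rectangular block:
Front view 4 x 2 -> length = 4, height = 2
Side view 6 x 2 -> width = 6, height = 2 (consistent)
Top view 4 x 6 -> confirms length = 4, width = 6
The block is 4 x 6 x 2.
Total unit cubes = 4 * 6 * 2 = 48
48 unit cubes


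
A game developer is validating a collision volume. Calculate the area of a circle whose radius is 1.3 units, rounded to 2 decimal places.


Shape: circle
Radius r = 1.3 units
Formula: A = pi * r^2
r^2 = 1.3^2 = 1.69
A = pi * 1.69
A = 5.31
5.31 units^2


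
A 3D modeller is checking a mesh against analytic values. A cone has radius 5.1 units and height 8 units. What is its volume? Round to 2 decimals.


Shape: cone
Radius r = 5.1 units, Height h = 8 units
Formula: V = (1/3) * pi * r^2 * h
r^2 = 26.01
pi * r^2 * h = pi * 26.01 * 8 = 208.08 * pi
V = 208.08 * pi / 3
V = 217.9
217.9 units^3


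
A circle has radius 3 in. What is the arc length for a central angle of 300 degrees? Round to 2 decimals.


Shape: circular arc
Radius r = 3 in, Angle = 300 degrees
Formula: L = (angle/360) * 2 * pi * r
2 * pi * r = 6 * pi
L = (300/360) * 6 * pi
L = 5 * pi
L = 15.71
15.71 in


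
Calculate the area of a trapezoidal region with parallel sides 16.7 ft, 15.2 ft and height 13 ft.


Shape: trapezoid
Parallel sides a = 16.7 ft, b = 15.2 ft; Height h = 13 ft
Formula: A = (a + b) * h / 2
a + b = 16.7 + 15.2 = 31.9
A = 31.9 * 13 / 2
A = 414.7 / 2
A = 207.35
207.35 ft^2


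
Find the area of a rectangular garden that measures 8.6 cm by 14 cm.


Shape: rectangle
Length l = 8.6 cm, Width w = 14 cm
Formula: A = l * w
A = 8.6 * 14
A = 120.4
120.4 cm^2


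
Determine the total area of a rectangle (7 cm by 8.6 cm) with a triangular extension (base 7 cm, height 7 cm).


Composite shape: rectangle + triangle
Rectangle area = 7 * 8.6 = 60.2
Triangle area = 0.5 * 7 * 7 = 24.5
Total = 60.2 + 24.5
Total = 84.7
84.7 cm^2


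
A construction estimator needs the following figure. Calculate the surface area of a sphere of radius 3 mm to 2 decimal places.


Shape: sphere
Radius r = 3 mm
Formula: SA = 4 * pi * r^2
r^2 = 9
SA = 4 * pi * 9
SA = 36 * pi
SA = 113.1
113.1 mm^2


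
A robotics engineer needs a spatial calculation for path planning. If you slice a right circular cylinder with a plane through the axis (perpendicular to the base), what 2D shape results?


Solid: right circular cylinder
Cutting plane: through the axis (perpendicular to the base)
Visualize the intersection of the plane with the solid's surface.
The boundary of the cut region is a rectangle.
rectangle


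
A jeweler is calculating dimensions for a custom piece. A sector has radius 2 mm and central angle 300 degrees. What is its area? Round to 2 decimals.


Shape: circular sector
Radius r = 2 mm, Angle = 300 degrees
Formula: A = (angle/360) * pi * r^2
r^2 = 4
Fraction of circle = 300/360
A = (300/360) * pi * 4
A = 3.333333 * pi
A = 10.47
10.47 mm^2


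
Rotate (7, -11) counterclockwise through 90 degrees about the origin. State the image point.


Transformation: rotation about the origin
Original point: (7, -11)
Rule for 90 deg counterclockwise: (x, y) -> (-y, x)
Apply: (7, -11) -> (11, 7)
(11, 7)


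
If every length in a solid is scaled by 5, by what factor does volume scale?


Linear scale factor k = 5
Rule: under a linear scaling by k, volumes scale by k^3.
k^3 = 5 * 5 * 5
k^3 = 25 * 5
k^3 = 125
Volume scales by a factor of 125.
125 (dimensionless)


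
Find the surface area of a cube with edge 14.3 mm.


Shape: cube
Side s = 14.3 mm
A cube has 6 square faces.
Formula: SA = 6 * s^2
s^2 = 204.49
SA = 6 * 204.49
SA = 1226.94
1226.94 mm^2


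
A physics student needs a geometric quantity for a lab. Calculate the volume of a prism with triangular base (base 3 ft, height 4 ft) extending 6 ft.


Shape: triangular prism
Triangle base = 3 ft, triangle height = 4 ft, prism length L = 6 ft
Formula: V = (1/2 * b * h_tri) * L
Cross-section area = 0.5 * 3 * 4 = 6
V = 6 * 6
V = 36
36 ft^3


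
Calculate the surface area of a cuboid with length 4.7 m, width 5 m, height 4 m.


Shape: rectangular prism
l = 4.7 m, w = 5 m, h = 4 m
Formula: SA = 2(lw + lh + wh)
lw = 23.5, lh = 18.8, wh = 20
lw + lh + wh = 62.3
SA = 2 * 62.3
SA = 124.6
124.6 m^2


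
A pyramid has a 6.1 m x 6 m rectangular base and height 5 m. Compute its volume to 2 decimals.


Shape: rectangular pyramid
Base: 6.1 m x 6 m, Height h = 5 m
Formula: V = (1/3) * base_area * h
base_area = 6.1 * 6 = 36.6
base_area * h = 36.6 * 5 = 183
V = 183 / 3
V = 61
61 m^3


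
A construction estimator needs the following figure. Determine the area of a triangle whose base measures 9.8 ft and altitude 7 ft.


Shape: triangle
Base b = 9.8 ft, Height h = 7 ft
Formula: A = (1/2) * b * h
A = 0.5 * 9.8 * 7
A = 0.5 * 68.6
A = 34.3
34.3 ft^2


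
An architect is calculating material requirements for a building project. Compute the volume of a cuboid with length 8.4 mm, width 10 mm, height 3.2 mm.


Shape: rectangular prism
l = 8.4 mm, w = 10 mm, h = 3.2 mm
Formula: V = l * w * h
V = 8.4 * 10 * 3.2
V = 84 * 3.2
V = 268.8
268.8 mm^3


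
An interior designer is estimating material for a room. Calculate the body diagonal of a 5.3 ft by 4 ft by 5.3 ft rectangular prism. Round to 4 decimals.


Shape: rectangular box (space diagonal)
l = 5.3 ft, w = 4 ft, h = 5.3 ft
Visualize: the diagonal of the base, then a right triangle with that diagonal and the height.
Formula: d = sqrt(l^2 + w^2 + h^2)
l^2 + w^2 + h^2 = 28.09 + 16 + 28.09 = 72.18
d = sqrt(72.18)
d = 8.4959
8.4959 ft


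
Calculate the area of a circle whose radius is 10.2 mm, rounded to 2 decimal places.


Shape: circle
Radius r = 10.2 mm
Formula: A = pi * r^2
r^2 = 10.2^2 = 104.04
A = pi * 104.04
A = 326.85
326.85 mm^2


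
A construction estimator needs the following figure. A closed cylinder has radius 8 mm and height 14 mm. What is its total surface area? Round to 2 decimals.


Shape: closed cylinder
Radius r = 8 mm, Height h = 14 mm
Formula: SA = 2*pi*r^2 + 2*pi*r*h = 2*pi*r*(r + h)
r + h = 22
2 * r * (r + h) = 2 * 8 * 22 = 352
SA = 352 * pi
SA = 1105.84
1105.84 mm^2


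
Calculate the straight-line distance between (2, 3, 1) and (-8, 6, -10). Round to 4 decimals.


3D distance between two points
P1 = (2, 3, 1), P2 = (-8, 6, -10)
Formula: d = sqrt((x2-x1)^2 + (y2-y1)^2 + (z2-z1)^2)
dx = -8 - 2 = -10
dy = 6 - 3 = 3
dz = -10 - 1 = -11
dx^2 + dy^2 + dz^2 = 100 + 9 + 121 = 230
d = sqrt(230)
d = 15.1658
15.1658 units


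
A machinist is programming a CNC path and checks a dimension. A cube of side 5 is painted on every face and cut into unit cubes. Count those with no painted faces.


Large cube: 5 x 5 x 5, cut into unit cubes.
n = 5, so n - 2 = 3
Unpainted cubes form the interior (n - 2)^3 block.
(n - 2)^3 = 3^3 = 27
27 unit cubes


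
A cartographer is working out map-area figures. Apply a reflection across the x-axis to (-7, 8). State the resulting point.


Transformation: reflection
Original point: (-7, 8)
Rule for reflection over the x-axis: (x, y) -> (x, -y)
Apply: (-7, 8) -> (-7, -8)
(-7, -8)


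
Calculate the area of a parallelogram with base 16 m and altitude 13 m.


Shape: parallelogram
Base b = 16 m, Height h = 13 m
Formula: A = b * h
A = 16 * 13
A = 208
208 m^2


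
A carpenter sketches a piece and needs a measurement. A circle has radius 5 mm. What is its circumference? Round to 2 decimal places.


Shape: circle
Radius r = 5 mm
Formula: C = 2 * pi * r
C = 2 * pi * 5
C = 10 * pi
C = 31.42
31.42 mm


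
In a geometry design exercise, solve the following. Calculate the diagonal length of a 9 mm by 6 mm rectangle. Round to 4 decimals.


Shape: rectangle (diagonal via Pythagoras)
Sides: 9 mm and 6 mm
Formula: d = sqrt(l^2 + w^2)
l^2 = 81, w^2 = 36
l^2 + w^2 = 117
d = sqrt(117)
d = 10.8167
10.8167 mm


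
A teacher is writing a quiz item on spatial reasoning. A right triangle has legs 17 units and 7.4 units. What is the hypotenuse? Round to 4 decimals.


Shape: right triangle
Legs a = 17 units, b = 7.4 units
Formula: c = sqrt(a^2 + b^2)
a^2 = 289, b^2 = 54.76
a^2 + b^2 = 343.76
c = sqrt(343.76)
c = 18.5408
18.5408 units


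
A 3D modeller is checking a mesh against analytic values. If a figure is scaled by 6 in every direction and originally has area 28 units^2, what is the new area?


Linear scale factor k = 6
Original area = 28 units^2
Rule: under a linear scaling by k, areas scale by k^2.
k^2 = 6^2 = 36
New area = 28 * 36
New area = 1008
1008 units^2


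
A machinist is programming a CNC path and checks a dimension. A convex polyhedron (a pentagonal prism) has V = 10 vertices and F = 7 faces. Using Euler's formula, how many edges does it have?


Polyhedron: pentagonal prism
Euler's formula for convex polyhedra: V - E + F = 2
Given: V = 10 vertices and F = 7 faces
Solve for E:
E = V + F - 2 = 10 + 7 - 2 = 15
15 edges


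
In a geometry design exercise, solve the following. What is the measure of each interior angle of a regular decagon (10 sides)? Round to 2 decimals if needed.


Shape: regular decagon (10 sides)
Formula: interior angle = (n - 2) * 180 / n
(n - 2) = 8
(n - 2) * 180 = 1440
angle = 1440 / 10
angle = 144
144 degrees


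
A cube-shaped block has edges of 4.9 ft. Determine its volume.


Shape: cube
Side s = 4.9 ft
Formula: V = s^3
V = 4.9 * 4.9 * 4.9
V = 24.01 * 4.9
V = 117.649
117.649 ft^3


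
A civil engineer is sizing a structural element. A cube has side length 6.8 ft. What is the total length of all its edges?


Shape: cube
Side s = 6.8 ft
A cube has 12 edges, all equal.
Formula: total edge length = 12 * s
Total = 12 * 6.8
Total = 81.6
81.6 ft


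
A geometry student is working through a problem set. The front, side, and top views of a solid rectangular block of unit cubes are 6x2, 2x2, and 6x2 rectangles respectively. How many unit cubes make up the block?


Orthographic views of a solid rectangular block:
Front view 6 x 2 -> length = 6, height = 2
Side view 2 x 2 -> width = 2, height = 2 (consistent)
Top view 6 x 2 -> confirms length = 6, width = 2
The block is 6 x 2 x 2.
Total unit cubes = 6 * 2 * 2 = 24
24 unit cubes


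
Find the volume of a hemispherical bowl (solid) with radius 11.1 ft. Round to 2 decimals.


Shape: hemisphere (half of a sphere)
Radius r = 11.1 ft
Formula: V = (1/2) * (4/3) * pi * r^3 = (2/3) * pi * r^3
r^3 = 1367.631
(2/3) * 1367.631 = 911.754
V = 911.754 * pi
V = 2864.36
2864.36 ft^3


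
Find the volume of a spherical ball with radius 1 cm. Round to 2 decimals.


Shape: sphere
Radius r = 1 cm
Formula: V = (4/3) * pi * r^3
r^3 = 1
(4/3) * 1 = 1.333333
V = 1.333333 * pi
V = 4.19
4.19 cm^3


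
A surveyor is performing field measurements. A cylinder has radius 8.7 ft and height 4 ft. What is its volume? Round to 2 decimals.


Shape: cylinder
Radius r = 8.7 ft, Height h = 4 ft
Formula: V = pi * r^2 * h
r^2 = 75.69
V = pi * 75.69 * 4
V = 302.76 * pi
V = 951.15
951.15 ft^3


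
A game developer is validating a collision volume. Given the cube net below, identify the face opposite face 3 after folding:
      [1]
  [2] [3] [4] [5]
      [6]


Net: cross layout. Take square 3 as the base (bottom).
Fold the four squares in the horizontal row up around 3: 2 -> left, 4 -> right, 5 wraps to the top.
Fold 1 and 6 up from 3: 1 -> back, 6 -> front.
Opposite pairs are therefore: (1, 6), (2, 4), (3, 5).
Face 3 is opposite face 5.
face 5


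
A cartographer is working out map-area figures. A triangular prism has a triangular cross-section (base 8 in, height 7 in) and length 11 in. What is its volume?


Shape: triangular prism
Triangle base = 8 in, triangle height = 7 in, prism length L = 11 in
Formula: V = (1/2 * b * h_tri) * L
Cross-section area = 0.5 * 8 * 7 = 28
V = 28 * 11
V = 308
308 in^3


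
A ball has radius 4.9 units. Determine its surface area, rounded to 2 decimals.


Shape: sphere
Radius r = 4.9 units
Formula: SA = 4 * pi * r^2
r^2 = 24.01
SA = 4 * pi * 24.01
SA = 96.04 * pi
SA = 301.72
301.72 units^2


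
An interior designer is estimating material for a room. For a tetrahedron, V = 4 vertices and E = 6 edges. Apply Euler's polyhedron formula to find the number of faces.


Polyhedron: tetrahedron
Euler's formula for convex polyhedra: V - E + F = 2
Given: V = 4 vertices and E = 6 edges
Solve for F:
F = 2 + E - V = 2 + 6 - 4 = 4
4 faces


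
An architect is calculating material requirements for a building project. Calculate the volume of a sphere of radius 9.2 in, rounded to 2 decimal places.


Shape: sphere
Radius r = 9.2 in
Formula: V = (4/3) * pi * r^3
r^3 = 778.688
(4/3) * 778.688 = 1038.250667
V = 1038.250667 * pi
V = 3261.76
3261.76 in^3


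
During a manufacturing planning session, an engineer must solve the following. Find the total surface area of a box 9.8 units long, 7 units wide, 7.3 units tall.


Shape: rectangular prism
l = 9.8 units, w = 7 units, h = 7.3 units
Formula: SA = 2(lw + lh + wh)
lw = 68.6, lh = 71.54, wh = 51.1
lw + lh + wh = 191.24
SA = 2 * 191.24
SA = 382.48
382.48 units^2


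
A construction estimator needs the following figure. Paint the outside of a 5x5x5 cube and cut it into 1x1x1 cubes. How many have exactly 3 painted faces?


Large cube: 5 x 5 x 5, cut into unit cubes.
Cubes with 3 painted faces are at the corners. A cube always has 8 corners.
Count = 8
8 unit cubes


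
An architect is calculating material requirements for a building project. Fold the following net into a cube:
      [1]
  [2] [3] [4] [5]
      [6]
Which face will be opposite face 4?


Net: cross layout. Take square 3 as the base (bottom).
Fold the four squares in the horizontal row up around 3: 2 -> left, 4 -> right, 5 wraps to the top.
Fold 1 and 6 up from 3: 1 -> back, 6 -> front.
Opposite pairs are therefore: (1, 6), (2, 4), (3, 5).
Face 4 is opposite face 2.
face 2


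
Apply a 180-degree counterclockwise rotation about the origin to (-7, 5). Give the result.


Transformation: rotation about the origin
Original point: (-7, 5)
Rule for 180 deg: (x, y) -> (-x, -y)
Apply: (-7, 5) -> (7, -5)
(7, -5)


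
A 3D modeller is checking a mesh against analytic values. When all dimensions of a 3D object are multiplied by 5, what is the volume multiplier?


Linear scale factor k = 5
Rule: under a linear scaling by k, volumes scale by k^3.
k^3 = 5 * 5 * 5
k^3 = 25 * 5
k^3 = 125
Volume scales by a factor of 125.
125 (dimensionless)
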